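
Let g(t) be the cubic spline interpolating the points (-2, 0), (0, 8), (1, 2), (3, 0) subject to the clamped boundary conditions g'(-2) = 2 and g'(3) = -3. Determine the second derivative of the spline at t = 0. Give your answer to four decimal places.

-15.2500

Put σ_i = g'' at the i-th knot. Here h = (2, 1, 2) and Δ = (4, -6, -1), so the interior equations h_(i-1)·σ_(i-1) + 2(h_(i-1)+h_i)·σ_i + h_i·σ_(i+1) = 6(Δ_i − Δ_(i-1)) read
  2·σ_0 + 6·σ_1 + 1·σ_2 = 6(Δ_1 - Δ_0) = -60
  1·σ_1 + 6·σ_2 + 2·σ_3 = 6(Δ_2 - Δ_1) = 30
Clamped end conditions give two more equations: 2h_0·σ_0 + h_0·σ_1 = 6(Δ_0 - g'(-2)) = 12 and h_2·σ_2 + 2h_2·σ_3 = 6(g'(3) - Δ_2) = -12.
Solving the tridiagonal system: σ_0 = 85/8, σ_1 = -61/4, σ_2 = 41/4, σ_3 = -65/8.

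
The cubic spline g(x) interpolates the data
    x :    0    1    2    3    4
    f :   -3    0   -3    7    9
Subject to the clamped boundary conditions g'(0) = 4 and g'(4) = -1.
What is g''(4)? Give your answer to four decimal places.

Let M_i = g''(x_i). Step sizes h_i = 1, 1, 1, 1; slopes of the chords Δ_i = (y_(i+1) - y_i)/h_i = 3, -3, 10, 2.
  1·M_0 + 4·M_1 + 1·M_2 = 6(Δ_1 - Δ_0) = -36
  1·M_1 + 4·M_2 + 1·M_3 = 6(Δ_2 - Δ_1) = 78
  1·M_2 + 4·M_3 + 1·M_4 = 6(Δ_3 - Δ_2) = -48
Clamped end conditions give two more equations: 2h_0·M_0 + h_0·M_1 = 6(Δ_0 - g'(0)) = -6 and h_3·M_3 + 2h_3·M_4 = 6(g'(4) - Δ_3) = -18.
Hence M_0 = 163/28, M_1 = -247/14, M_2 = 115/4, M_3 = -271/14, M_4 = 19/28.

0.6786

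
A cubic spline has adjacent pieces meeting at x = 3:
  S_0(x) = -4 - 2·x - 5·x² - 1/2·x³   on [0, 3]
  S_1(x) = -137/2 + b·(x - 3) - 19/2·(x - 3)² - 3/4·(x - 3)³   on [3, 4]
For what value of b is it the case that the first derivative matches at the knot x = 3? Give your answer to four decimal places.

S_0'(x) = -2 - 10·x - 3/2·x², so S_0'(3) = -91/2. On the right, S_1'(3) = b, so b = -91/2.

-45.5000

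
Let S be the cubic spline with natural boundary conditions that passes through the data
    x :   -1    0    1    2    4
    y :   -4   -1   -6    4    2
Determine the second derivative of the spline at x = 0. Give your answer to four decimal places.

With σ_i denoting the second derivative at x_i, h_i = 1, 1, 1, 2, and Δ_i = (y_(i+1) − y_i)/h_i = 3, -5, 10, -1:
  1·σ_0 + 4·σ_1 + 1·σ_2 = 6(Δ_1 - Δ_0) = -48
  1·σ_1 + 4·σ_2 + 1·σ_3 = 6(Δ_2 - Δ_1) = 90
  1·σ_2 + 6·σ_3 + 2·σ_4 = 6(Δ_3 - Δ_2) = -66
Natural end conditions: σ_0 = σ_4 = 0.
Solving the tridiagonal system: σ_0 = 0, σ_1 = -855/43, σ_2 = 1356/43, σ_3 = -699/43, σ_4 = 0.

-19.8837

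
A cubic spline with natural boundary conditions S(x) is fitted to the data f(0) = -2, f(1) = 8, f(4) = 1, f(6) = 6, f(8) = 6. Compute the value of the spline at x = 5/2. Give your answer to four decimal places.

7.1635

With M_i denoting the second derivative at x_i, h_i = 1, 3, 2, 2, and Δ_i = (y_(i+1) − y_i)/h_i = 10, -7/3, 5/2, 0:
  1·M_0 + 8·M_1 + 3·M_2 = 6(Δ_1 - Δ_0) = -74
  3·M_1 + 10·M_2 + 2·M_3 = 6(Δ_2 - Δ_1) = 29
  2·M_2 + 8·M_3 + 2·M_4 = 6(Δ_3 - Δ_2) = -15
Natural end conditions: M_0 = M_4 = 0.
Solving the tridiagonal system: M_0 = 0, M_1 = -3205/268, M_2 = 484/67, M_3 = -1973/536, M_4 = 0.
On [1, 4], S(x) = 8 + 4835/804·(x - 1) - 3205/536·(x - 1)² + 5141/4824·(x - 1)³.
With (x - 1) = 3/2: S(5/2) = 30717/4288.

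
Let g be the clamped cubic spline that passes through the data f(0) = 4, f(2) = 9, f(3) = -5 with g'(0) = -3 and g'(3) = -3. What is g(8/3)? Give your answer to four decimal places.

Let σ_i = g''(x_i). Step sizes h_i = 2, 1; slopes of the chords Δ_i = (y_(i+1) - y_i)/h_i = 5/2, -14.
  2·σ_0 + 6·σ_1 + 1·σ_2 = 6(Δ_1 - Δ_0) = -99
Clamped end conditions give two more equations: 2h_0·σ_0 + h_0·σ_1 = 6(Δ_0 - g'(0)) = 33 and h_1·σ_1 + 2h_1·σ_2 = 6(g'(3) - Δ_1) = 66.
Hence σ_0 = 99/4, σ_1 = -33, σ_2 = 99/2.
On [2, 3], g(t) = 9 - 45/4·(t - 2) - 33/2·(t - 2)² + 55/4·(t - 2)³.
With (t - 2) = 2/3: g(8/3) = -95/54.

-1.7593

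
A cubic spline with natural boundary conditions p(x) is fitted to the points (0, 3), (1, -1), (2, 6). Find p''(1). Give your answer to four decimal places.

16.5000

With m_i denoting the second derivative at x_i, h_i = 1, 1, and Δ_i = (y_(i+1) − y_i)/h_i = -4, 7:
  1·m_0 + 4·m_1 + 1·m_2 = 6(Δ_1 - Δ_0) = 66
Natural end conditions: m_0 = m_2 = 0.
Solving: m_0 = 0, m_1 = 33/2, m_2 = 0.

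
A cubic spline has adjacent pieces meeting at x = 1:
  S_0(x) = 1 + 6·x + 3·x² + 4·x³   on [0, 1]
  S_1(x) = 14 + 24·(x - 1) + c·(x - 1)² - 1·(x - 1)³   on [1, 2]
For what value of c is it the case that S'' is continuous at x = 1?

15

S_0''(x) = 6 + 24·x, so S_0''(1) = 30. On the right, S_1''(1) = 2c, so c = 15.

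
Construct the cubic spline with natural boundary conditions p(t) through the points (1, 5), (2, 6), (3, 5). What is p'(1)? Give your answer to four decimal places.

1.5000

Let M_i = p''(x_i). Step sizes h_i = 1, 1; slopes of the chords Δ_i = (y_(i+1) - y_i)/h_i = 1, -1.
  1·M_0 + 4·M_1 + 1·M_2 = 6(Δ_1 - Δ_0) = -12
Natural end conditions: M_0 = M_2 = 0.
Hence M_0 = 0, M_1 = -3, M_2 = 0.
On [1, 2], p'(t) = b_0 + 2c_0·(t - 1) + 3d_0·(t - 1)² with b_0 = Δ_0 - h_0(2M_0 + M_1)/6 = 3/2, c_0 = M_0/2 = 0, d_0 = (M_1 - M_0)/(6h_0) = -1/2. So p'(1) = 3/2.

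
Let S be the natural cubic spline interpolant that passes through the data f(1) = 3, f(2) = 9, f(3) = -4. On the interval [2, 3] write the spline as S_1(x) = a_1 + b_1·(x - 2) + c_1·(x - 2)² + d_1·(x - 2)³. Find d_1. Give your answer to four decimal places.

4.7500

Let m_i = S''(x_i). Step sizes h_i = 1, 1; slopes of the chords Δ_i = (y_(i+1) - y_i)/h_i = 6, -13.
  1·m_0 + 4·m_1 + 1·m_2 = 6(Δ_1 - Δ_0) = -114
Natural end conditions: m_0 = m_2 = 0.
Solving: m_0 = 0, m_1 = -57/2, m_2 = 0.
On [2, 3], with S_1(x) = a_1 + b_1·(x - 2) + c_1·(x - 2)² + d_1·(x - 2)³: c_1 = m_1/2 = -57/4, d_1 = (m_2 - m_1)/(6h_1) = 19/4, b_1 = Δ_1 - h_1(2m_1 + m_2)/6 = -7/2.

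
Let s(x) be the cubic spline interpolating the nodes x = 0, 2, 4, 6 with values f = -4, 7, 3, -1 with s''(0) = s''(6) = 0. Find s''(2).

Put σ_i = s'' at the i-th knot. Here h = (2, 2, 2) and Δ = (11/2, -2, -2), so the interior equations h_(i-1)·σ_(i-1) + 2(h_(i-1)+h_i)·σ_i + h_i·σ_(i+1) = 6(Δ_i − Δ_(i-1)) read
  2·σ_0 + 8·σ_1 + 2·σ_2 = 6(Δ_1 - Δ_0) = -45
  2·σ_1 + 8·σ_2 + 2·σ_3 = 6(Δ_2 - Δ_1) = 0
Natural end conditions: σ_0 = σ_3 = 0.
Hence σ_0 = 0, σ_1 = -6, σ_2 = 3/2, σ_3 = 0.

-6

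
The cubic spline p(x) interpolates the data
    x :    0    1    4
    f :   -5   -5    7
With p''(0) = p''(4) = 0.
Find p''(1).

3

Let σ_i = p''(x_i). Step sizes h_i = 1, 3; slopes of the chords Δ_i = (y_(i+1) - y_i)/h_i = 0, 4.
  1·σ_0 + 8·σ_1 + 3·σ_2 = 6(Δ_1 - Δ_0) = 24
Natural end conditions: σ_0 = σ_2 = 0.
Forward elimination and back-substitution give σ_0 = 0, σ_1 = 3, σ_2 = 0.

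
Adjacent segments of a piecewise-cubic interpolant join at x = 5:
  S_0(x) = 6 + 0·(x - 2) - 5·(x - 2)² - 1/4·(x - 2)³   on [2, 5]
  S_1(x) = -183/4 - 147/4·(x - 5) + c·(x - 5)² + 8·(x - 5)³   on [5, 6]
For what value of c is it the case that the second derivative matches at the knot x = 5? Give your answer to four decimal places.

-7.2500

S_0''(x) = -10 - 3/2·(x - 2), so S_0''(5) = -29/2. On the right, S_1''(5) = 2c, so c = -29/4.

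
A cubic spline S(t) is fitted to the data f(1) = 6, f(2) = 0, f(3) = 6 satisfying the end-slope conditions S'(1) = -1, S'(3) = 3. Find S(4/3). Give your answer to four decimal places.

Put M_i = S'' at the i-th knot. Here h = (1, 1) and Δ = (-6, 6), so the interior equations h_(i-1)·M_(i-1) + 2(h_(i-1)+h_i)·M_i + h_i·M_(i+1) = 6(Δ_i − Δ_(i-1)) read
  1·M_0 + 4·M_1 + 1·M_2 = 6(Δ_1 - Δ_0) = 72
Clamped end conditions give two more equations: 2h_0·M_0 + h_0·M_1 = 6(Δ_0 - S'(1)) = -30 and h_1·M_1 + 2h_1·M_2 = 6(S'(3) - Δ_1) = -18.
Hence M_0 = -31, M_1 = 32, M_2 = -25.
On [1, 2], S(t) = 6 - 1·(t - 1) - 31/2·(t - 1)² + 21/2·(t - 1)³.
With (t - 1) = 1/3: S(4/3) = 13/3.

4.3333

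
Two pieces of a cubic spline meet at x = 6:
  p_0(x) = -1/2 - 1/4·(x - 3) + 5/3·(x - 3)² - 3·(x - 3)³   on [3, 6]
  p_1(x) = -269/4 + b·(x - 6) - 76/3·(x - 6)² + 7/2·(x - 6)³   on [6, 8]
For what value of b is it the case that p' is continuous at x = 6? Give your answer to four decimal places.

-71.2500

p_0'(x) = -1/4 + 10/3·(x - 3) - 9·(x - 3)², so p_0'(6) = -285/4. On the right, p_1'(6) = b, so b = -285/4.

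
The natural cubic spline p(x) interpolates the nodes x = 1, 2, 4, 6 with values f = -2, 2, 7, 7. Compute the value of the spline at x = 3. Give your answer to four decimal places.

With σ_i denoting the second derivative at x_i, h_i = 1, 2, 2, and Δ_i = (y_(i+1) − y_i)/h_i = 4, 5/2, 0:
  1·σ_0 + 6·σ_1 + 2·σ_2 = 6(Δ_1 - Δ_0) = -9
  2·σ_1 + 8·σ_2 + 2·σ_3 = 6(Δ_2 - Δ_1) = -15
Natural end conditions: σ_0 = σ_3 = 0.
Solving: σ_0 = 0, σ_1 = -21/22, σ_2 = -18/11, σ_3 = 0.
On [2, 4], p(x) = 2 + 81/22·(x - 2) - 21/44·(x - 2)² - 5/88·(x - 2)³.
With (x - 2) = 1: p(3) = 453/88.

5.1477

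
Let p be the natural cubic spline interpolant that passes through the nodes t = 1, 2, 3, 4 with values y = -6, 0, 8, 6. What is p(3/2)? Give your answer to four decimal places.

With M_i denoting the second derivative at x_i, h_i = 1, 1, 1, and Δ_i = (y_(i+1) − y_i)/h_i = 6, 8, -2:
  1·M_0 + 4·M_1 + 1·M_2 = 6(Δ_1 - Δ_0) = 12
  1·M_1 + 4·M_2 + 1·M_3 = 6(Δ_2 - Δ_1) = -60
Natural end conditions: M_0 = M_3 = 0.
Forward elimination and back-substitution give M_0 = 0, M_1 = 36/5, M_2 = -84/5, M_3 = 0.
On [1, 2], p(t) = -6 + 24/5·(t - 1) + 0·(t - 1)² + 6/5·(t - 1)³.
With (t - 1) = 1/2: p(3/2) = -69/20.

-3.4500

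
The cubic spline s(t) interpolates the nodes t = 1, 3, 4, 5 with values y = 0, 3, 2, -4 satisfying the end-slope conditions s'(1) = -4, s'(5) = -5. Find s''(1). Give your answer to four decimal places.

Let σ_i = s''(x_i). Step sizes h_i = 2, 1, 1; slopes of the chords Δ_i = (y_(i+1) - y_i)/h_i = 3/2, -1, -6.
  2·σ_0 + 6·σ_1 + 1·σ_2 = 6(Δ_1 - Δ_0) = -15
  1·σ_1 + 4·σ_2 + 1·σ_3 = 6(Δ_2 - Δ_1) = -30
Clamped end conditions give two more equations: 2h_0·σ_0 + h_0·σ_1 = 6(Δ_0 - s'(1)) = 33 and h_2·σ_2 + 2h_2·σ_3 = 6(s'(5) - Δ_2) = 6.
Solving: σ_0 = 233/22, σ_1 = -103/22, σ_2 = -89/11, σ_3 = 155/22.

10.5909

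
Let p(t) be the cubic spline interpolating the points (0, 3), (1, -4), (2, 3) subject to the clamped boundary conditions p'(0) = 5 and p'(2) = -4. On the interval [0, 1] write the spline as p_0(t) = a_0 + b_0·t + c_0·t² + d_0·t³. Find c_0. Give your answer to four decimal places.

-30.7500

Let M_i = p''(x_i). Step sizes h_i = 1, 1; slopes of the chords Δ_i = (y_(i+1) - y_i)/h_i = -7, 7.
  1·M_0 + 4·M_1 + 1·M_2 = 6(Δ_1 - Δ_0) = 84
Clamped end conditions give two more equations: 2h_0·M_0 + h_0·M_1 = 6(Δ_0 - p'(0)) = -72 and h_1·M_1 + 2h_1·M_2 = 6(p'(2) - Δ_1) = -66.
Solving the tridiagonal system: M_0 = -123/2, M_1 = 51, M_2 = -117/2.
On [0, 1], with p_0(t) = a_0 + b_0·t + c_0·t² + d_0·t³: c_0 = M_0/2 = -123/4, d_0 = (M_1 - M_0)/(6h_0) = 75/4, b_0 = Δ_0 - h_0(2M_0 + M_1)/6 = 5.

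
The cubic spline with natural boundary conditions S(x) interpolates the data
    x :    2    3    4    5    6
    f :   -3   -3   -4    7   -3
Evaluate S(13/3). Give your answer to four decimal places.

With M_i denoting the second derivative at x_i, h_i = 1, 1, 1, 1, and Δ_i = (y_(i+1) − y_i)/h_i = 0, -1, 11, -10:
  1·M_0 + 4·M_1 + 1·M_2 = 6(Δ_1 - Δ_0) = -6
  1·M_1 + 4·M_2 + 1·M_3 = 6(Δ_2 - Δ_1) = 72
  1·M_2 + 4·M_3 + 1·M_4 = 6(Δ_3 - Δ_2) = -126
Natural end conditions: M_0 = M_4 = 0.
Solving: M_0 = 0, M_1 = -9, M_2 = 30, M_3 = -39, M_4 = 0.
On [4, 5], S(x) = -4 + 15/2·(x - 4) + 15·(x - 4)² - 23/2·(x - 4)³.
With (x - 4) = 1/3: S(13/3) = -7/27.

-0.2593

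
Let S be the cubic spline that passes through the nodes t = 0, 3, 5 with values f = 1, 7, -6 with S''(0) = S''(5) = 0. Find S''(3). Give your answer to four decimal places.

Let M_i = S''(x_i). Step sizes h_i = 3, 2; slopes of the chords Δ_i = (y_(i+1) - y_i)/h_i = 2, -13/2.
  3·M_0 + 10·M_1 + 2·M_2 = 6(Δ_1 - Δ_0) = -51
Natural end conditions: M_0 = M_2 = 0.
Hence M_0 = 0, M_1 = -51/10, M_2 = 0.

-5.1000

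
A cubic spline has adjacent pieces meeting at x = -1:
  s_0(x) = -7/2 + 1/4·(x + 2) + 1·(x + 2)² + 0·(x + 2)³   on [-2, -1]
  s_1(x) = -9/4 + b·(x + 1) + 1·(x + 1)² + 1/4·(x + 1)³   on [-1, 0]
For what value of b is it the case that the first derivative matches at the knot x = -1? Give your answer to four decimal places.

2.2500

s_0'(x) = 1/4 + 2·(x + 2) + 0·(x + 2)², so s_0'(-1) = 9/4. On the right, s_1'(-1) = b, so b = 9/4.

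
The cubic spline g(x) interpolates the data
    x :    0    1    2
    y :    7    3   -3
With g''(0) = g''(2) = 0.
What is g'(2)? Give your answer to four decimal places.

Write M_i for g''(x_i). With h_i = 1, 1 and divided differences Δ_i = -4, -6, the continuity of g' gives the tridiagonal system
  1·M_0 + 4·M_1 + 1·M_2 = 6(Δ_1 - Δ_0) = -12
Natural end conditions: M_0 = M_2 = 0.
Solving: M_0 = 0, M_1 = -3, M_2 = 0.
On [1, 2], g'(x) = b_1 + 2c_1·(x - 1) + 3d_1·(x - 1)² with b_1 = Δ_1 - h_1(2M_1 + M_2)/6 = -5, c_1 = M_1/2 = -3/2, d_1 = (M_2 - M_1)/(6h_1) = 1/2. So g'(2) = -13/2.

-6.5000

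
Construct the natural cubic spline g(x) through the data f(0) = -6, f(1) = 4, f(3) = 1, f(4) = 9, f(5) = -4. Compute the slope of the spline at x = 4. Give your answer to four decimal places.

Put m_i = g'' at the i-th knot. Here h = (1, 2, 1, 1) and Δ = (10, -3/2, 8, -13), so the interior equations h_(i-1)·m_(i-1) + 2(h_(i-1)+h_i)·m_i + h_i·m_(i+1) = 6(Δ_i − Δ_(i-1)) read
  1·m_0 + 6·m_1 + 2·m_2 = 6(Δ_1 - Δ_0) = -69
  2·m_1 + 6·m_2 + 1·m_3 = 6(Δ_2 - Δ_1) = 57
  1·m_2 + 4·m_3 + 1·m_4 = 6(Δ_3 - Δ_2) = -126
Natural end conditions: m_0 = m_4 = 0.
Forward elimination and back-substitution give m_0 = 0, m_1 = -2295/122, m_2 = 1338/61, m_3 = -2256/61, m_4 = 0.
On [4, 5], g'(x) = b_3 + 2c_3·(x - 4) + 3d_3·(x - 4)² with b_3 = Δ_3 - h_3(2m_3 + m_4)/6 = -41/61, c_3 = m_3/2 = -1128/61, d_3 = (m_4 - m_3)/(6h_3) = 376/61. So g'(4) = -41/61.

-0.6721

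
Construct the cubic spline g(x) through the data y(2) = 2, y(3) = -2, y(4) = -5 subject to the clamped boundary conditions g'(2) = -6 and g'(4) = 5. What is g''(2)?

10

Write m_i for g''(x_i). With h_i = 1, 1 and divided differences Δ_i = -4, -3, the continuity of g' gives the tridiagonal system
  1·m_0 + 4·m_1 + 1·m_2 = 6(Δ_1 - Δ_0) = 6
Clamped end conditions give two more equations: 2h_0·m_0 + h_0·m_1 = 6(Δ_0 - g'(2)) = 12 and h_1·m_1 + 2h_1·m_2 = 6(g'(4) - Δ_1) = 48.
Solving the tridiagonal system: m_0 = 10, m_1 = -8, m_2 = 28.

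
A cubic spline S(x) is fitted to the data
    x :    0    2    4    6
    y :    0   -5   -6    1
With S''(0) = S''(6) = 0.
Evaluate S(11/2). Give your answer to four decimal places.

-1.1875

Write σ_i for S''(x_i). With h_i = 2, 2, 2 and divided differences Δ_i = -5/2, -1/2, 7/2, the continuity of S' gives the tridiagonal system
  2·σ_0 + 8·σ_1 + 2·σ_2 = 6(Δ_1 - Δ_0) = 12
  2·σ_1 + 8·σ_2 + 2·σ_3 = 6(Δ_2 - Δ_1) = 24
Natural end conditions: σ_0 = σ_3 = 0.
Hence σ_0 = 0, σ_1 = 4/5, σ_2 = 14/5, σ_3 = 0.
On [4, 6], S(x) = -6 + 49/30·(x - 4) + 7/5·(x - 4)² - 7/30·(x - 4)³.
With (x - 4) = 3/2: S(11/2) = -19/16.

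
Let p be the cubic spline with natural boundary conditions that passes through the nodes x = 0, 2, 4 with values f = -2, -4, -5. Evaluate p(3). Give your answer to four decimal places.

Put m_i = p'' at the i-th knot. Here h = (2, 2) and Δ = (-1, -1/2), so the interior equations h_(i-1)·m_(i-1) + 2(h_(i-1)+h_i)·m_i + h_i·m_(i+1) = 6(Δ_i − Δ_(i-1)) read
  2·m_0 + 8·m_1 + 2·m_2 = 6(Δ_1 - Δ_0) = 3
Natural end conditions: m_0 = m_2 = 0.
Hence m_0 = 0, m_1 = 3/8, m_2 = 0.
On [2, 4], p(x) = -4 - 3/4·(x - 2) + 3/16·(x - 2)² - 1/32·(x - 2)³.
With (x - 2) = 1: p(3) = -147/32.

-4.5938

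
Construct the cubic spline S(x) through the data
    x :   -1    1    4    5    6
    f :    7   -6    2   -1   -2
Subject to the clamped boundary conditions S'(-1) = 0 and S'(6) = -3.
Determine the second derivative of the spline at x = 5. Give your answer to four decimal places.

With m_i denoting the second derivative at x_i, h_i = 2, 3, 1, 1, and Δ_i = (y_(i+1) − y_i)/h_i = -13/2, 8/3, -3, -1:
  2·m_0 + 10·m_1 + 3·m_2 = 6(Δ_1 - Δ_0) = 55
  3·m_1 + 8·m_2 + 1·m_3 = 6(Δ_2 - Δ_1) = -34
  1·m_2 + 4·m_3 + 1·m_4 = 6(Δ_3 - Δ_2) = 12
Clamped end conditions give two more equations: 2h_0·m_0 + h_0·m_1 = 6(Δ_0 - S'(-1)) = -39 and h_3·m_3 + 2h_3·m_4 = 6(S'(6) - Δ_3) = -12.
Solving the tridiagonal system: m_0 = -8729/564, m_1 = 1615/141, m_2 = -2687/282, m_3 = 1109/141, m_4 = -2801/282.

7.8652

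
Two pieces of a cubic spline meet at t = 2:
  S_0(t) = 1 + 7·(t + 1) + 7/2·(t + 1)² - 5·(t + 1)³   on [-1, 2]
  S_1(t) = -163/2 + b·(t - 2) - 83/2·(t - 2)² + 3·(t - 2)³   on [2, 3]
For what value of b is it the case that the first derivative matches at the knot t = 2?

-107

S_0'(t) = 7 + 7·(t + 1) - 15·(t + 1)², so S_0'(2) = -107. On the right, S_1'(2) = b, so b = -107.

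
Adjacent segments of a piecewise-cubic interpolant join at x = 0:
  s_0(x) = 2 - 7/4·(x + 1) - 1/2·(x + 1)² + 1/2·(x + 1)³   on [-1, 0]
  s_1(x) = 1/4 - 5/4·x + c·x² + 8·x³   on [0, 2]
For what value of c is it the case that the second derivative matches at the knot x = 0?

s_0''(x) = -1 + 3·(x + 1), so s_0''(0) = 2. On the right, s_1''(0) = 2c, so c = 1.

1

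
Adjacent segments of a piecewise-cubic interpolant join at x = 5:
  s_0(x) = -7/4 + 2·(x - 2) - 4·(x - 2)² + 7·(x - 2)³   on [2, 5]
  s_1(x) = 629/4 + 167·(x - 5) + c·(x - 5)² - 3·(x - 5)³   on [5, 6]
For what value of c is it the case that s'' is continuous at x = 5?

59

s_0''(x) = -8 + 42·(x - 2), so s_0''(5) = 118. On the right, s_1''(5) = 2c, so c = 59.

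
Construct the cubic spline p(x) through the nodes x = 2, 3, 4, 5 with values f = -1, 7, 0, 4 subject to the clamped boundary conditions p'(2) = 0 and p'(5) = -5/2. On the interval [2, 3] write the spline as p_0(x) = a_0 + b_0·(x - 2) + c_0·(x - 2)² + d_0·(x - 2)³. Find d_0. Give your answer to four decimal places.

Let M_i = p''(x_i). Step sizes h_i = 1, 1, 1; slopes of the chords Δ_i = (y_(i+1) - y_i)/h_i = 8, -7, 4.
  1·M_0 + 4·M_1 + 1·M_2 = 6(Δ_1 - Δ_0) = -90
  1·M_1 + 4·M_2 + 1·M_3 = 6(Δ_2 - Δ_1) = 66
Clamped end conditions give two more equations: 2h_0·M_0 + h_0·M_1 = 6(Δ_0 - p'(2)) = 48 and h_2·M_2 + 2h_2·M_3 = 6(p'(5) - Δ_2) = -39.
Solving the tridiagonal system: M_0 = 683/15, M_1 = -646/15, M_2 = 551/15, M_3 = -568/15.
On [2, 3], with p_0(x) = a_0 + b_0·(x - 2) + c_0·(x - 2)² + d_0·(x - 2)³: c_0 = M_0/2 = 683/30, d_0 = (M_1 - M_0)/(6h_0) = -443/30, b_0 = Δ_0 - h_0(2M_0 + M_1)/6 = 0.

-14.7667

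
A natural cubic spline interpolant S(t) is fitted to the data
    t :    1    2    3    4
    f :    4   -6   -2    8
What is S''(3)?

4

Put M_i = S'' at the i-th knot. Here h = (1, 1, 1) and Δ = (-10, 4, 10), so the interior equations h_(i-1)·M_(i-1) + 2(h_(i-1)+h_i)·M_i + h_i·M_(i+1) = 6(Δ_i − Δ_(i-1)) read
  1·M_0 + 4·M_1 + 1·M_2 = 6(Δ_1 - Δ_0) = 84
  1·M_1 + 4·M_2 + 1·M_3 = 6(Δ_2 - Δ_1) = 36
Natural end conditions: M_0 = M_3 = 0.
Solving the tridiagonal system: M_0 = 0, M_1 = 20, M_2 = 4, M_3 = 0.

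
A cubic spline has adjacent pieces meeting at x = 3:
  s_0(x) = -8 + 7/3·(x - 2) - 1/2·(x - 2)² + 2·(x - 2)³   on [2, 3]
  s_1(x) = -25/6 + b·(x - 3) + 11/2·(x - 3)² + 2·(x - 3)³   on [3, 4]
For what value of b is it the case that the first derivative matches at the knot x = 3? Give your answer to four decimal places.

7.3333

s_0'(x) = 7/3 - 1·(x - 2) + 6·(x - 2)², so s_0'(3) = 22/3. On the right, s_1'(3) = b, so b = 22/3.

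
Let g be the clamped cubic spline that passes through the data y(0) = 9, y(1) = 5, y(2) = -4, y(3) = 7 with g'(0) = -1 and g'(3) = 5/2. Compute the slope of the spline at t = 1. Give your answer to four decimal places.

Put M_i = g'' at the i-th knot. Here h = (1, 1, 1) and Δ = (-4, -9, 11), so the interior equations h_(i-1)·M_(i-1) + 2(h_(i-1)+h_i)·M_i + h_i·M_(i+1) = 6(Δ_i − Δ_(i-1)) read
  1·M_0 + 4·M_1 + 1·M_2 = 6(Δ_1 - Δ_0) = -30
  1·M_1 + 4·M_2 + 1·M_3 = 6(Δ_2 - Δ_1) = 120
Clamped end conditions give two more equations: 2h_0·M_0 + h_0·M_1 = 6(Δ_0 - g'(0)) = -18 and h_2·M_2 + 2h_2·M_3 = 6(g'(3) - Δ_2) = -51.
Forward elimination and back-substitution give M_0 = 11/15, M_1 = -292/15, M_2 = 707/15, M_3 = -736/15.
On [1, 2], g'(t) = b_1 + 2c_1·(t - 1) + 3d_1·(t - 1)² with b_1 = Δ_1 - h_1(2M_1 + M_2)/6 = -311/30, c_1 = M_1/2 = -146/15, d_1 = (M_2 - M_1)/(6h_1) = 111/10. So g'(1) = -311/30.

-10.3667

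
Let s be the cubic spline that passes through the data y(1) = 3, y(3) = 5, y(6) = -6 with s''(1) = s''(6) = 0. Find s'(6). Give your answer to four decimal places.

Put M_i = s'' at the i-th knot. Here h = (2, 3) and Δ = (1, -11/3), so the interior equations h_(i-1)·M_(i-1) + 2(h_(i-1)+h_i)·M_i + h_i·M_(i+1) = 6(Δ_i − Δ_(i-1)) read
  2·M_0 + 10·M_1 + 3·M_2 = 6(Δ_1 - Δ_0) = -28
Natural end conditions: M_0 = M_2 = 0.
Hence M_0 = 0, M_1 = -14/5, M_2 = 0.
On [3, 6], s'(x) = b_1 + 2c_1·(x - 3) + 3d_1·(x - 3)² with b_1 = Δ_1 - h_1(2M_1 + M_2)/6 = -13/15, c_1 = M_1/2 = -7/5, d_1 = (M_2 - M_1)/(6h_1) = 7/45. So s'(6) = -76/15.

-5.0667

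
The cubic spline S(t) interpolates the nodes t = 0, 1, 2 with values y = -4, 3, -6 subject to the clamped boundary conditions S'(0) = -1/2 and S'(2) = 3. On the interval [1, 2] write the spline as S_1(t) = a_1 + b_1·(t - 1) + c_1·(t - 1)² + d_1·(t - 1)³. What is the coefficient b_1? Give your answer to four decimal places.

Let σ_i = S''(x_i). Step sizes h_i = 1, 1; slopes of the chords Δ_i = (y_(i+1) - y_i)/h_i = 7, -9.
  1·σ_0 + 4·σ_1 + 1·σ_2 = 6(Δ_1 - Δ_0) = -96
Clamped end conditions give two more equations: 2h_0·σ_0 + h_0·σ_1 = 6(Δ_0 - S'(0)) = 45 and h_1·σ_1 + 2h_1·σ_2 = 6(S'(2) - Δ_1) = 72.
Solving: σ_0 = 193/4, σ_1 = -103/2, σ_2 = 247/4.
On [1, 2], with S_1(t) = a_1 + b_1·(t - 1) + c_1·(t - 1)² + d_1·(t - 1)³: c_1 = σ_1/2 = -103/4, d_1 = (σ_2 - σ_1)/(6h_1) = 151/8, b_1 = Δ_1 - h_1(2σ_1 + σ_2)/6 = -17/8.

-2.1250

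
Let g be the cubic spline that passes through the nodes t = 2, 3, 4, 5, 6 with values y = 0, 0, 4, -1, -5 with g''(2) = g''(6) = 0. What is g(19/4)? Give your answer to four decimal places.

0.6141

With M_i denoting the second derivative at x_i, h_i = 1, 1, 1, 1, and Δ_i = (y_(i+1) − y_i)/h_i = 0, 4, -5, -4:
  1·M_0 + 4·M_1 + 1·M_2 = 6(Δ_1 - Δ_0) = 24
  1·M_1 + 4·M_2 + 1·M_3 = 6(Δ_2 - Δ_1) = -54
  1·M_2 + 4·M_3 + 1·M_4 = 6(Δ_3 - Δ_2) = 6
Natural end conditions: M_0 = M_4 = 0.
Solving the tridiagonal system: M_0 = 0, M_1 = 291/28, M_2 = -123/7, M_3 = 165/28, M_4 = 0.
On [4, 5], g(t) = 4 - 1/8·(t - 4) - 123/14·(t - 4)² + 219/56·(t - 4)³.
With (t - 4) = 3/4: g(19/4) = 2201/3584.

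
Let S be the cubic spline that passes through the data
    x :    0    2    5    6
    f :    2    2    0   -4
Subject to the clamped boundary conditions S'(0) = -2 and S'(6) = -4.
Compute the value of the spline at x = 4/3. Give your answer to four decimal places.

Put M_i = S'' at the i-th knot. Here h = (2, 3, 1) and Δ = (0, -2/3, -4), so the interior equations h_(i-1)·M_(i-1) + 2(h_(i-1)+h_i)·M_i + h_i·M_(i+1) = 6(Δ_i − Δ_(i-1)) read
  2·M_0 + 10·M_1 + 3·M_2 = 6(Δ_1 - Δ_0) = -4
  3·M_1 + 8·M_2 + 1·M_3 = 6(Δ_2 - Δ_1) = -20
Clamped end conditions give two more equations: 2h_0·M_0 + h_0·M_1 = 6(Δ_0 - S'(0)) = 12 and h_2·M_2 + 2h_2·M_3 = 6(S'(6) - Δ_2) = 0.
Forward elimination and back-substitution give M_0 = 122/39, M_1 = -10/39, M_2 = -100/39, M_3 = 50/39.
On [0, 2], S(x) = 2 - 2·x + 61/39·x² - 11/39·x³.
With x = 4/3: S(4/3) = 1522/1053.

1.4454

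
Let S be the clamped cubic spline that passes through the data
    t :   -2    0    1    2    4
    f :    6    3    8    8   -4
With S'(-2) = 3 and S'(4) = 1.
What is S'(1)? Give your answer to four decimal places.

4.3250

With σ_i denoting the second derivative at x_i, h_i = 2, 1, 1, 2, and Δ_i = (y_(i+1) − y_i)/h_i = -3/2, 5, 0, -6:
  2·σ_0 + 6·σ_1 + 1·σ_2 = 6(Δ_1 - Δ_0) = 39
  1·σ_1 + 4·σ_2 + 1·σ_3 = 6(Δ_2 - Δ_1) = -30
  1·σ_2 + 6·σ_3 + 2·σ_4 = 6(Δ_3 - Δ_2) = -36
Clamped end conditions give two more equations: 2h_0·σ_0 + h_0·σ_1 = 6(Δ_0 - S'(-2)) = -27 and h_3·σ_3 + 2h_3·σ_4 = 6(S'(4) - Δ_3) = 42.
Solving the tridiagonal system: σ_0 = -1537/120, σ_1 = 727/60, σ_2 = -97/12, σ_3 = -587/60, σ_4 = 1847/120.
On [1, 2], S'(t) = b_2 + 2c_2·(t - 1) + 3d_2·(t - 1)² with b_2 = Δ_2 - h_2(2σ_2 + σ_3)/6 = 173/40, c_2 = σ_2/2 = -97/24, d_2 = (σ_3 - σ_2)/(6h_2) = -17/60. So S'(1) = 173/40.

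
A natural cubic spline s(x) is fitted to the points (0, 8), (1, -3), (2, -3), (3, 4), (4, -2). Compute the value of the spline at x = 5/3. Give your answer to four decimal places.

With σ_i denoting the second derivative at x_i, h_i = 1, 1, 1, 1, and Δ_i = (y_(i+1) − y_i)/h_i = -11, 0, 7, -6:
  1·σ_0 + 4·σ_1 + 1·σ_2 = 6(Δ_1 - Δ_0) = 66
  1·σ_1 + 4·σ_2 + 1·σ_3 = 6(Δ_2 - Δ_1) = 42
  1·σ_2 + 4·σ_3 + 1·σ_4 = 6(Δ_3 - Δ_2) = -78
Natural end conditions: σ_0 = σ_4 = 0.
Solving the tridiagonal system: σ_0 = 0, σ_1 = 93/7, σ_2 = 90/7, σ_3 = -159/7, σ_4 = 0.
On [1, 2], s(x) = -3 - 46/7·(x - 1) + 93/14·(x - 1)² - 1/14·(x - 1)³.
With (x - 1) = 2/3: s(5/3) = -841/189.

-4.4497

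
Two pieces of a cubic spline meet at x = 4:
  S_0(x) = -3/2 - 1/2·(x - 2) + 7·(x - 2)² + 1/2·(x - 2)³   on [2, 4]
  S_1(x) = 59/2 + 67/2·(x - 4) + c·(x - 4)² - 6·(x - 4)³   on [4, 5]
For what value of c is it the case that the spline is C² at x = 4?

10

S_0''(x) = 14 + 3·(x - 2), so S_0''(4) = 20. On the right, S_1''(4) = 2c, so c = 10.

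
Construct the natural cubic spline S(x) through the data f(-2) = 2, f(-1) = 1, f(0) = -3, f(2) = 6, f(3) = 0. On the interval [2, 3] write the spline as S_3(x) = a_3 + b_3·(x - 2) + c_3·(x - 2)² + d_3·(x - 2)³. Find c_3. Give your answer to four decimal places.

-7.7582

With σ_i denoting the second derivative at x_i, h_i = 1, 1, 2, 1, and Δ_i = (y_(i+1) − y_i)/h_i = -1, -4, 9/2, -6:
  1·σ_0 + 4·σ_1 + 1·σ_2 = 6(Δ_1 - Δ_0) = -18
  1·σ_1 + 6·σ_2 + 2·σ_3 = 6(Δ_2 - Δ_1) = 51
  2·σ_2 + 6·σ_3 + 1·σ_4 = 6(Δ_3 - Δ_2) = -63
Natural end conditions: σ_0 = σ_4 = 0.
Solving the tridiagonal system: σ_0 = 0, σ_1 = -504/61, σ_2 = 918/61, σ_3 = -1893/122, σ_4 = 0.
On [2, 3], with S_3(x) = a_3 + b_3·(x - 2) + c_3·(x - 2)² + d_3·(x - 2)³: c_3 = σ_3/2 = -1893/244, d_3 = (σ_4 - σ_3)/(6h_3) = 631/244, b_3 = Δ_3 - h_3(2σ_3 + σ_4)/6 = -101/122.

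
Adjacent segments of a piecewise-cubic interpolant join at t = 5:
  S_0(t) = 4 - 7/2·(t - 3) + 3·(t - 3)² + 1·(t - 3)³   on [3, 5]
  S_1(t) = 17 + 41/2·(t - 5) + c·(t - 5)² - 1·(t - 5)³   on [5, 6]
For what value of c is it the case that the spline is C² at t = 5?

S_0''(t) = 6 + 6·(t - 3), so S_0''(5) = 18. On the right, S_1''(5) = 2c, so c = 9.

9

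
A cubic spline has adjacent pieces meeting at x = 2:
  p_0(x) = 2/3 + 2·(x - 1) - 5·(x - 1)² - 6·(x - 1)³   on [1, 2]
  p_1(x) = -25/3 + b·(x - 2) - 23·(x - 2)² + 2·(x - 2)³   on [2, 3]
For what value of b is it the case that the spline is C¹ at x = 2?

-26

p_0'(x) = 2 - 10·(x - 1) - 18·(x - 1)², so p_0'(2) = -26. On the right, p_1'(2) = b, so b = -26.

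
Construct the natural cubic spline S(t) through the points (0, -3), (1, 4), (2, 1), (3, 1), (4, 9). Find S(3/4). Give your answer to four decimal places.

Let σ_i = S''(x_i). Step sizes h_i = 1, 1, 1, 1; slopes of the chords Δ_i = (y_(i+1) - y_i)/h_i = 7, -3, 0, 8.
  1·σ_0 + 4·σ_1 + 1·σ_2 = 6(Δ_1 - Δ_0) = -60
  1·σ_1 + 4·σ_2 + 1·σ_3 = 6(Δ_2 - Δ_1) = 18
  1·σ_2 + 4·σ_3 + 1·σ_4 = 6(Δ_3 - Δ_2) = 48
Natural end conditions: σ_0 = σ_4 = 0.
Forward elimination and back-substitution give σ_0 = 0, σ_1 = -33/2, σ_2 = 6, σ_3 = 21/2, σ_4 = 0.
On [0, 1], S(t) = -3 + 39/4·t + 0·t² - 11/4·t³.
With t = 3/4: S(3/4) = 807/256.

3.1523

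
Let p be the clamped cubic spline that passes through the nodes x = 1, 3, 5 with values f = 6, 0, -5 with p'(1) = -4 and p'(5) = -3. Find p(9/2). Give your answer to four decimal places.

Put M_i = p'' at the i-th knot. Here h = (2, 2) and Δ = (-3, -5/2), so the interior equations h_(i-1)·M_(i-1) + 2(h_(i-1)+h_i)·M_i + h_i·M_(i+1) = 6(Δ_i − Δ_(i-1)) read
  2·M_0 + 8·M_1 + 2·M_2 = 6(Δ_1 - Δ_0) = 3
Clamped end conditions give two more equations: 2h_0·M_0 + h_0·M_1 = 6(Δ_0 - p'(1)) = 6 and h_1·M_1 + 2h_1·M_2 = 6(p'(5) - Δ_1) = -3.
Hence M_0 = 11/8, M_1 = 1/4, M_2 = -7/8.
On [3, 5], p(x) = 0 - 19/8·(x - 3) + 1/8·(x - 3)² - 3/32·(x - 3)³.
With (x - 3) = 3/2: p(9/2) = -921/256.

-3.5977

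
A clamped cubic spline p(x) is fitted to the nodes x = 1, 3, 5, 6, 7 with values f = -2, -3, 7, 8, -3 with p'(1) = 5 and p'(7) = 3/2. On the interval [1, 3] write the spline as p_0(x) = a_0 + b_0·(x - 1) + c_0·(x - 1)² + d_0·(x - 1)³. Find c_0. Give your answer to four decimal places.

-5.9881

Let m_i = p''(x_i). Step sizes h_i = 2, 2, 1, 1; slopes of the chords Δ_i = (y_(i+1) - y_i)/h_i = -1/2, 5, 1, -11.
  2·m_0 + 8·m_1 + 2·m_2 = 6(Δ_1 - Δ_0) = 33
  2·m_1 + 6·m_2 + 1·m_3 = 6(Δ_2 - Δ_1) = -24
  1·m_2 + 4·m_3 + 1·m_4 = 6(Δ_3 - Δ_2) = -72
Clamped end conditions give two more equations: 2h_0·m_0 + h_0·m_1 = 6(Δ_0 - p'(1)) = -33 and h_3·m_3 + 2h_3·m_4 = 6(p'(7) - Δ_3) = 75.
Solving: m_0 = -503/42, m_1 = 313/42, m_2 = -4/3, m_3 = -649/21, m_4 = 1112/21.
On [1, 3], with p_0(x) = a_0 + b_0·(x - 1) + c_0·(x - 1)² + d_0·(x - 1)³: c_0 = m_0/2 = -503/84, d_0 = (m_1 - m_0)/(6h_0) = 34/21, b_0 = Δ_0 - h_0(2m_0 + m_1)/6 = 5.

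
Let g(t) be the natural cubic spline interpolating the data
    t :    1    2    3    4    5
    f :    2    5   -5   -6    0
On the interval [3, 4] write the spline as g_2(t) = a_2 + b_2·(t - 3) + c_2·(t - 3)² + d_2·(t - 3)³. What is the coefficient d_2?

With m_i denoting the second derivative at x_i, h_i = 1, 1, 1, 1, and Δ_i = (y_(i+1) − y_i)/h_i = 3, -10, -1, 6:
  1·m_0 + 4·m_1 + 1·m_2 = 6(Δ_1 - Δ_0) = -78
  1·m_1 + 4·m_2 + 1·m_3 = 6(Δ_2 - Δ_1) = 54
  1·m_2 + 4·m_3 + 1·m_4 = 6(Δ_3 - Δ_2) = 42
Natural end conditions: m_0 = m_4 = 0.
Hence m_0 = 0, m_1 = -24, m_2 = 18, m_3 = 6, m_4 = 0.
On [3, 4], with g_2(t) = a_2 + b_2·(t - 3) + c_2·(t - 3)² + d_2·(t - 3)³: c_2 = m_2/2 = 9, d_2 = (m_3 - m_2)/(6h_2) = -2, b_2 = Δ_2 - h_2(2m_2 + m_3)/6 = -8.

-2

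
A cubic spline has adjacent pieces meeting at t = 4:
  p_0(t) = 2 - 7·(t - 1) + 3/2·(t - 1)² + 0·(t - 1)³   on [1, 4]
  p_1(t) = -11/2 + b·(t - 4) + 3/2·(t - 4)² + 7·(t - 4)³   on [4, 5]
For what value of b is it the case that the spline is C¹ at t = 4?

p_0'(t) = -7 + 3·(t - 1) + 0·(t - 1)², so p_0'(4) = 2. On the right, p_1'(4) = b, so b = 2.

2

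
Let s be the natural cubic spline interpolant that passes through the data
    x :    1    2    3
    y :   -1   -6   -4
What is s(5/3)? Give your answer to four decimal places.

Put σ_i = s'' at the i-th knot. Here h = (1, 1) and Δ = (-5, 2), so the interior equations h_(i-1)·σ_(i-1) + 2(h_(i-1)+h_i)·σ_i + h_i·σ_(i+1) = 6(Δ_i − Δ_(i-1)) read
  1·σ_0 + 4·σ_1 + 1·σ_2 = 6(Δ_1 - Δ_0) = 42
Natural end conditions: σ_0 = σ_2 = 0.
Solving: σ_0 = 0, σ_1 = 21/2, σ_2 = 0.
On [1, 2], s(x) = -1 - 27/4·(x - 1) + 0·(x - 1)² + 7/4·(x - 1)³.
With (x - 1) = 2/3: s(5/3) = -269/54.

-4.9815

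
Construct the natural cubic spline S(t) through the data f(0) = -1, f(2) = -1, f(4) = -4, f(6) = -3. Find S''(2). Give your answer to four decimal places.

With σ_i denoting the second derivative at x_i, h_i = 2, 2, 2, and Δ_i = (y_(i+1) − y_i)/h_i = 0, -3/2, 1/2:
  2·σ_0 + 8·σ_1 + 2·σ_2 = 6(Δ_1 - Δ_0) = -9
  2·σ_1 + 8·σ_2 + 2·σ_3 = 6(Δ_2 - Δ_1) = 12
Natural end conditions: σ_0 = σ_3 = 0.
Solving: σ_0 = 0, σ_1 = -8/5, σ_2 = 19/10, σ_3 = 0.

-1.6000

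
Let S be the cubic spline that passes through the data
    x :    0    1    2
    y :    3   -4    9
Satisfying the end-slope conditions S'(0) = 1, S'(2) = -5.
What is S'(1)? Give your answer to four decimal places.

Write M_i for S''(x_i). With h_i = 1, 1 and divided differences Δ_i = -7, 13, the continuity of S' gives the tridiagonal system
  1·M_0 + 4·M_1 + 1·M_2 = 6(Δ_1 - Δ_0) = 120
Clamped end conditions give two more equations: 2h_0·M_0 + h_0·M_1 = 6(Δ_0 - S'(0)) = -48 and h_1·M_1 + 2h_1·M_2 = 6(S'(2) - Δ_1) = -108.
Forward elimination and back-substitution give M_0 = -57, M_1 = 66, M_2 = -87.
On [1, 2], S'(x) = b_1 + 2c_1·(x - 1) + 3d_1·(x - 1)² with b_1 = Δ_1 - h_1(2M_1 + M_2)/6 = 11/2, c_1 = M_1/2 = 33, d_1 = (M_2 - M_1)/(6h_1) = -51/2. So S'(1) = 11/2.

5.5000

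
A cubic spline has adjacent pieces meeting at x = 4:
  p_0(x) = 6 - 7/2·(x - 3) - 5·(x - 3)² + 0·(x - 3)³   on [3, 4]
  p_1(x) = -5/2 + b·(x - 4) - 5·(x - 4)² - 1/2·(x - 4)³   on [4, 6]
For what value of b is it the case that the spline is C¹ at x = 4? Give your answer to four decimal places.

-13.5000

p_0'(x) = -7/2 - 10·(x - 3) + 0·(x - 3)², so p_0'(4) = -27/2. On the right, p_1'(4) = b, so b = -27/2.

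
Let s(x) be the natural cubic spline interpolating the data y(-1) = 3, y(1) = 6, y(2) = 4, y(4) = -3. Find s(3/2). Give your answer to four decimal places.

Let σ_i = s''(x_i). Step sizes h_i = 2, 1, 2; slopes of the chords Δ_i = (y_(i+1) - y_i)/h_i = 3/2, -2, -7/2.
  2·σ_0 + 6·σ_1 + 1·σ_2 = 6(Δ_1 - Δ_0) = -21
  1·σ_1 + 6·σ_2 + 2·σ_3 = 6(Δ_2 - Δ_1) = -9
Natural end conditions: σ_0 = σ_3 = 0.
Hence σ_0 = 0, σ_1 = -117/35, σ_2 = -33/35, σ_3 = 0.
On [1, 2], s(x) = 6 - 51/70·(x - 1) - 117/70·(x - 1)² + 2/5·(x - 1)³.
With (x - 1) = 1/2: s(3/2) = 295/56.

5.2679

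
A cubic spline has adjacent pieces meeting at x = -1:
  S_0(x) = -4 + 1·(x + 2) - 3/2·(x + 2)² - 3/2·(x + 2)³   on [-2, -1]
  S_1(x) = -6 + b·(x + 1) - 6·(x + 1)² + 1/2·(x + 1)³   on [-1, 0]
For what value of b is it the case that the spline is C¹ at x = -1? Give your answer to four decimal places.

-6.5000

S_0'(x) = 1 - 3·(x + 2) - 9/2·(x + 2)², so S_0'(-1) = -13/2. On the right, S_1'(-1) = b, so b = -13/2.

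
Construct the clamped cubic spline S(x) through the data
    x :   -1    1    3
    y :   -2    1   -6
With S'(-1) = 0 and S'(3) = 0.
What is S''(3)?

Let M_i = S''(x_i). Step sizes h_i = 2, 2; slopes of the chords Δ_i = (y_(i+1) - y_i)/h_i = 3/2, -7/2.
  2·M_0 + 8·M_1 + 2·M_2 = 6(Δ_1 - Δ_0) = -30
Clamped end conditions give two more equations: 2h_0·M_0 + h_0·M_1 = 6(Δ_0 - S'(-1)) = 9 and h_1·M_1 + 2h_1·M_2 = 6(S'(3) - Δ_1) = 21.
Forward elimination and back-substitution give M_0 = 6, M_1 = -15/2, M_2 = 9.

9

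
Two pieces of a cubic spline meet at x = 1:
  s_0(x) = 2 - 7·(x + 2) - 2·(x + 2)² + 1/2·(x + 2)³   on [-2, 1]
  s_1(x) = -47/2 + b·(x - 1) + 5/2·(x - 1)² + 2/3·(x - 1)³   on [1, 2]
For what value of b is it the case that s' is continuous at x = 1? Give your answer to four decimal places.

-5.5000

s_0'(x) = -7 - 4·(x + 2) + 3/2·(x + 2)², so s_0'(1) = -11/2. On the right, s_1'(1) = b, so b = -11/2.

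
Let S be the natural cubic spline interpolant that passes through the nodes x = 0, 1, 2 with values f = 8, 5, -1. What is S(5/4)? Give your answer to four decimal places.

3.7461

Let M_i = S''(x_i). Step sizes h_i = 1, 1; slopes of the chords Δ_i = (y_(i+1) - y_i)/h_i = -3, -6.
  1·M_0 + 4·M_1 + 1·M_2 = 6(Δ_1 - Δ_0) = -18
Natural end conditions: M_0 = M_2 = 0.
Forward elimination and back-substitution give M_0 = 0, M_1 = -9/2, M_2 = 0.
On [1, 2], S(x) = 5 - 9/2·(x - 1) - 9/4·(x - 1)² + 3/4·(x - 1)³.
With (x - 1) = 1/4: S(5/4) = 959/256.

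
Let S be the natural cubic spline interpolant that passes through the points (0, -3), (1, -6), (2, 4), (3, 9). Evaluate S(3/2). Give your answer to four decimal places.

Let σ_i = S''(x_i). Step sizes h_i = 1, 1, 1; slopes of the chords Δ_i = (y_(i+1) - y_i)/h_i = -3, 10, 5.
  1·σ_0 + 4·σ_1 + 1·σ_2 = 6(Δ_1 - Δ_0) = 78
  1·σ_1 + 4·σ_2 + 1·σ_3 = 6(Δ_2 - Δ_1) = -30
Natural end conditions: σ_0 = σ_3 = 0.
Solving the tridiagonal system: σ_0 = 0, σ_1 = 114/5, σ_2 = -66/5, σ_3 = 0.
On [1, 2], S(t) = -6 + 23/5·(t - 1) + 57/5·(t - 1)² - 6·(t - 1)³.
With (t - 1) = 1/2: S(3/2) = -8/5.

-1.6000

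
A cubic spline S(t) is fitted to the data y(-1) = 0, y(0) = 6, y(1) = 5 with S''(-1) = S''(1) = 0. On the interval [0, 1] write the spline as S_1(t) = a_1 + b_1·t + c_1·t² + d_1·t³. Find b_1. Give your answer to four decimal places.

Write σ_i for S''(x_i). With h_i = 1, 1 and divided differences Δ_i = 6, -1, the continuity of S' gives the tridiagonal system
  1·σ_0 + 4·σ_1 + 1·σ_2 = 6(Δ_1 - Δ_0) = -42
Natural end conditions: σ_0 = σ_2 = 0.
Solving the tridiagonal system: σ_0 = 0, σ_1 = -21/2, σ_2 = 0.
On [0, 1], with S_1(t) = a_1 + b_1·t + c_1·t² + d_1·t³: c_1 = σ_1/2 = -21/4, d_1 = (σ_2 - σ_1)/(6h_1) = 7/4, b_1 = Δ_1 - h_1(2σ_1 + σ_2)/6 = 5/2.

2.5000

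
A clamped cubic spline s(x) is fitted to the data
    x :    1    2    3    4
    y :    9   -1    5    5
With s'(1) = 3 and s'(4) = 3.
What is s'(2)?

-5

With σ_i denoting the second derivative at x_i, h_i = 1, 1, 1, and Δ_i = (y_(i+1) − y_i)/h_i = -10, 6, 0:
  1·σ_0 + 4·σ_1 + 1·σ_2 = 6(Δ_1 - Δ_0) = 96
  1·σ_1 + 4·σ_2 + 1·σ_3 = 6(Δ_2 - Δ_1) = -36
Clamped end conditions give two more equations: 2h_0·σ_0 + h_0·σ_1 = 6(Δ_0 - s'(1)) = -78 and h_2·σ_2 + 2h_2·σ_3 = 6(s'(4) - Δ_2) = 18.
Hence σ_0 = -62, σ_1 = 46, σ_2 = -26, σ_3 = 22.
On [2, 3], s'(x) = b_1 + 2c_1·(x - 2) + 3d_1·(x - 2)² with b_1 = Δ_1 - h_1(2σ_1 + σ_2)/6 = -5, c_1 = σ_1/2 = 23, d_1 = (σ_2 - σ_1)/(6h_1) = -12. So s'(2) = -5.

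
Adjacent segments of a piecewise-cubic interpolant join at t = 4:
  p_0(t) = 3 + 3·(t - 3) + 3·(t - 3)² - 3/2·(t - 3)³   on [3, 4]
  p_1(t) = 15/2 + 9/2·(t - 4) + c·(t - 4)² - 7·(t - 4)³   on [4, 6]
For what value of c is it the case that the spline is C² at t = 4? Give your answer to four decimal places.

-1.5000

p_0''(t) = 6 - 9·(t - 3), so p_0''(4) = -3. On the right, p_1''(4) = 2c, so c = -3/2.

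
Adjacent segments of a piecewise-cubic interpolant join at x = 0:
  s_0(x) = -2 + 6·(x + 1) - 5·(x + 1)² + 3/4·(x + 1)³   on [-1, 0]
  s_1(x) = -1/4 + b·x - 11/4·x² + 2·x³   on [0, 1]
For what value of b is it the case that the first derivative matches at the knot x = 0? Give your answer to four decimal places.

s_0'(x) = 6 - 10·(x + 1) + 9/4·(x + 1)², so s_0'(0) = -7/4. On the right, s_1'(0) = b, so b = -7/4.

-1.7500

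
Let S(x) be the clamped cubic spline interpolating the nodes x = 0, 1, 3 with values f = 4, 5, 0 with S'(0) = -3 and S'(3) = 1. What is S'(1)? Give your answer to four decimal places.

Let m_i = S''(x_i). Step sizes h_i = 1, 2; slopes of the chords Δ_i = (y_(i+1) - y_i)/h_i = 1, -5/2.
  1·m_0 + 6·m_1 + 2·m_2 = 6(Δ_1 - Δ_0) = -21
Clamped end conditions give two more equations: 2h_0·m_0 + h_0·m_1 = 6(Δ_0 - S'(0)) = 24 and h_1·m_1 + 2h_1·m_2 = 6(S'(3) - Δ_1) = 21.
Solving the tridiagonal system: m_0 = 101/6, m_1 = -29/3, m_2 = 121/12.
On [1, 3], S'(x) = b_1 + 2c_1·(x - 1) + 3d_1·(x - 1)² with b_1 = Δ_1 - h_1(2m_1 + m_2)/6 = 7/12, c_1 = m_1/2 = -29/6, d_1 = (m_2 - m_1)/(6h_1) = 79/48. So S'(1) = 7/12.

0.5833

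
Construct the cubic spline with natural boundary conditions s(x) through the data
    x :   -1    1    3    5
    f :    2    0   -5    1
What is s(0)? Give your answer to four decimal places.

1.5750

Write m_i for s''(x_i). With h_i = 2, 2, 2 and divided differences Δ_i = -1, -5/2, 3, the continuity of s' gives the tridiagonal system
  2·m_0 + 8·m_1 + 2·m_2 = 6(Δ_1 - Δ_0) = -9
  2·m_1 + 8·m_2 + 2·m_3 = 6(Δ_2 - Δ_1) = 33
Natural end conditions: m_0 = m_3 = 0.
Solving: m_0 = 0, m_1 = -23/10, m_2 = 47/10, m_3 = 0.
On [-1, 1], s(x) = 2 - 7/30·(x + 1) + 0·(x + 1)² - 23/120·(x + 1)³.
With (x + 1) = 1: s(0) = 63/40.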